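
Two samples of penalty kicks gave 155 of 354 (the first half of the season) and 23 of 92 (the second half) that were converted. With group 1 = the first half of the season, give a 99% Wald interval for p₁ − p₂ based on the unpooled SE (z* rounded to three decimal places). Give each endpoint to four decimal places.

p̂₁ = 0.43785, p̂₂ = 0.25000, so the observed difference is 0.18785.
Unpooled SE = √(p̂₁(1−p̂₁)/n₁ + p̂₂(1−p̂₂)/n₂) = √(0.000695304 + 0.002038043) = 0.052281.
The 99% critical value is z* = 2.576. Margin of error = 0.13468.
CI: 0.18785 ± 0.13468 = (0.0532, 0.3225).

(0.0532, 0.3225)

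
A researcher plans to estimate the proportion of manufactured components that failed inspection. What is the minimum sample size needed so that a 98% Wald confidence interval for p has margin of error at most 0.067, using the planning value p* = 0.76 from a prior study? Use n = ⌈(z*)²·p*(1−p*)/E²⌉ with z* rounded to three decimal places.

n = 220

z* = 2.326 at the 98% level.
p*(1−p*) = 0.76·0.24 = 0.1824.
(z*)²·p*(1−p*)/E² = 5.410276·0.1824/0.004489 = 219.834.
Rounding up, n = 220.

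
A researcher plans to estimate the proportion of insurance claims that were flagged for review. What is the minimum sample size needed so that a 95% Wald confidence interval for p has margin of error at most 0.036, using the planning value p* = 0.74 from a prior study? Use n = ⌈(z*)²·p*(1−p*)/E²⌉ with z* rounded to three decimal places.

For 95% confidence, z* = 1.960.
p*(1−p*) = 0.1924.
(z*)²·p*(1−p*)/E² = 3.841600·0.1924/0.001296 = 570.312.
Rounding up, n = 571.

n = 571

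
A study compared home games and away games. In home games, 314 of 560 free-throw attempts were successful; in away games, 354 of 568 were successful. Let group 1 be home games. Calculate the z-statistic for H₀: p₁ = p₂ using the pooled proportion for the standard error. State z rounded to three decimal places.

z = -2.137

p̂₁ = 314/560 = 0.56071, p̂₂ = 354/568 = 0.62324.
Pooled p̂ = (314+354)/(560+568) = 668/1128 = 0.59220.
SE = √[p̂(1−p̂)(1/n₁+1/n₂)] = √[0.59220·0.40780·(1/560+1/568)] ≈ 0.029265.
z = -0.06253/0.029265 = -2.137.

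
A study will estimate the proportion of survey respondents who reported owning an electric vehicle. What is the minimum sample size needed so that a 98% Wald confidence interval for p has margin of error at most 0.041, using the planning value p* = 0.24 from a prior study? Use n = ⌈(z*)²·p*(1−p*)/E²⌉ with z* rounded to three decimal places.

n = 588

The 98% critical value is z* = 2.326.
p*(1−p*) = 0.24·0.76 = 0.1824.
Required n before rounding: 5.410276 × 0.1824 / 0.041² = 587.052.
⌈587.052⌉ = 588.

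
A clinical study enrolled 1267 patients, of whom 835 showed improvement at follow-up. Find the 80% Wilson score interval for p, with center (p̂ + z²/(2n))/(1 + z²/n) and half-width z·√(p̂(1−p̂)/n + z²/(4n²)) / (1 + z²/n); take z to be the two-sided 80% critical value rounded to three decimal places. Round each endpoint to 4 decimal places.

p̂ = 835/1267 = 0.65904; z = 1.282, so z² = 1.643524.
1 + z²/n = 1.001297.
Adjusted center: (0.65904 + z²/(2n))/1.001297 = 0.65883.
Radicand: p̂(1−p̂)/n + z²/(4n²) = 0.000177354 + 0.000000256 = 0.000177610.
Half-width = z·√(radicand)/denom = 1.282·0.013327/1.001297 = 0.01706.
Interval: 0.65883 ± 0.01706 → (0.6418, 0.6759).

(0.6418, 0.6759)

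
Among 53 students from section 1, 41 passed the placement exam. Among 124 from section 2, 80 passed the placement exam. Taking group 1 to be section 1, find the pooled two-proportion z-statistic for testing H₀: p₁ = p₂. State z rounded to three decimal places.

z = 1.683

Sample proportions: p̂₁ = 41/53 = 0.77358 and p̂₂ = 80/124 = 0.64516.
Pooled p̂ = (41+80)/(53+124) = 121/177 = 0.68362.
SE = √[p̂(1−p̂)(1/n₁+1/n₂)] = √[0.68362·0.31638·(1/53+1/124)] ≈ 0.076322.
z = (p̂₁ − p̂₂)/SE = (0.77358 − 0.64516)/0.076322 = 0.12842/0.076322 = 1.683.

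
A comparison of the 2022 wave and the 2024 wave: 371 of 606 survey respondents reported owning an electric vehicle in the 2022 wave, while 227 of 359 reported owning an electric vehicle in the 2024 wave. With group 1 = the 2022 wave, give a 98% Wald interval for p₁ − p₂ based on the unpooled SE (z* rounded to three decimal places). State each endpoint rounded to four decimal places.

(-0.0951, 0.0549)

p̂₁ = 0.61221, p̂₂ = 0.63231, so the observed difference is -0.02010.
Unpooled SE = √(p̂₁(1−p̂₁)/n₁ + p̂₂(1−p̂₂)/n₂) = √(0.000391763 + 0.000647614) = 0.032239.
z* = 2.326 at the 98% level. Margin = 2.326·0.032239 = 0.07499.
So the interval runs from -0.0951 to 0.0549.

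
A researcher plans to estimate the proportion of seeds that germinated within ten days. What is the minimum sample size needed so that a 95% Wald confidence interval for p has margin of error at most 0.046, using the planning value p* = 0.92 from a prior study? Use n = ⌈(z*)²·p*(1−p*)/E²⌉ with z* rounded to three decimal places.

The 95% critical value is z* = 1.960.
p*(1−p*) = 0.92·0.08 = 0.0736.
Required n before rounding: 3.841600 × 0.0736 / 0.046² = 133.621.
⌈133.621⌉ = 134.

n = 134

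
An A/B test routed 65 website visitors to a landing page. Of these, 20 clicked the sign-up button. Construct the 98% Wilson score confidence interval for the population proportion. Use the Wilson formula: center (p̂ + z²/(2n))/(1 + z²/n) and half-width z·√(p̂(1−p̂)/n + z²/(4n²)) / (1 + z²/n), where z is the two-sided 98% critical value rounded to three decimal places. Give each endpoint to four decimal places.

p̂ = 20/65 = 0.30769; z = 2.326, so z² = 5.410276.
1 + z²/n = 1.083235.
Center = (0.30769 + 0.041618)/1.083235 = 0.32247.
Radicand: p̂(1−p̂)/n + z²/(4n²) = 0.003277196 + 0.000320135 = 0.003597331.
Half-width = 2.326·√0.003597331/1.083235 = 0.12879.
CI: 0.32247 ± 0.12879 = (0.1937, 0.4513).

(0.1937, 0.4513)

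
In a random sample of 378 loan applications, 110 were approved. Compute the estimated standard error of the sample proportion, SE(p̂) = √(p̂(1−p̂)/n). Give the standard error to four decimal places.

SE = 0.0234

p̂ = 110/378 = 0.29101.
p̂(1−p̂) = 0.29101·0.70899 = 0.206323.
SE = √(0.206323/378) = 0.0234.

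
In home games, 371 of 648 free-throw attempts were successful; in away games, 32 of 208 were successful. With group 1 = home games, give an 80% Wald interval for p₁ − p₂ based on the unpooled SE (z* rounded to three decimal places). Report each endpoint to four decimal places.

p̂₁ = 0.57253, p̂₂ = 0.15385, so the observed difference is 0.41868.
SE = √(0.000377684 + 0.000625853) = √0.001003537 = 0.031679.
The 80% critical value is z* = 1.282. Margin = 1.282·0.031679 = 0.04061.
CI: 0.41868 ± 0.04061 = (0.3781, 0.4593).

(0.3781, 0.4593)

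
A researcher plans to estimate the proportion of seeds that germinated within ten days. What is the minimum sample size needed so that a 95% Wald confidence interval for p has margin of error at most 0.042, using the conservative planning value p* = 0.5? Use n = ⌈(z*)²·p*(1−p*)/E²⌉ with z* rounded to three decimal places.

For 95% confidence, z* = 1.960.
p*(1−p*) = 0.50·0.50 = 0.2500.
(z*)²·p*(1−p*)/E² = 3.841600·0.2500/0.001764 = 544.444.
Rounding up, n = 545.

n = 545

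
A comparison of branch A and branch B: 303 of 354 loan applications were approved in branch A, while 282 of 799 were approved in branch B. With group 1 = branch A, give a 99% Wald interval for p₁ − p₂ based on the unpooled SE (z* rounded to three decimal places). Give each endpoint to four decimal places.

(0.4381, 0.5679)

p̂₁ = 303/354 = 0.85593, p̂₂ = 282/799 = 0.35294; p̂₁ − p̂₂ = 0.50299.
SE = √(0.000348340 + 0.000285824) = √0.000634164 = 0.025183.
For 99% confidence, z* = 2.576. Margin = 2.576·0.025183 = 0.06487.
So the interval runs from 0.4381 to 0.5679.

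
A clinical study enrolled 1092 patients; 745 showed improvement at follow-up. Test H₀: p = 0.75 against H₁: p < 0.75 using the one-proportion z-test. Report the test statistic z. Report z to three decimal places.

z = -5.172

Sample proportion p̂ = 745/1092 = 0.68223.
Null standard error: √(0.75·0.25/1092) = √0.000171703 = 0.013104.
z = (p̂ − p₀)/SE = (0.68223 − 0.75)/0.013104 = -5.172.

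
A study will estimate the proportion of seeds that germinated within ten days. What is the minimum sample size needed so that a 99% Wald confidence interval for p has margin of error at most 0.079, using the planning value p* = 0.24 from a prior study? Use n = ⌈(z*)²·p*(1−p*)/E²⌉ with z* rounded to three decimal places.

z* = 2.576 at the 99% level.
p*(1−p*) = 0.24·0.76 = 0.1824.
Required n before rounding: 6.635776 × 0.1824 / 0.079² = 193.938.
⌈193.938⌉ = 194.

n = 194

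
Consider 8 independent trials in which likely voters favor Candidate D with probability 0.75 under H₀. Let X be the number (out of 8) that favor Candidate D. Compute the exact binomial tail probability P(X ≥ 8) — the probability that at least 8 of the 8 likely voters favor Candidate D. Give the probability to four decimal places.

X ~ Binomial(n=8, p=0.75).
P(X ≥ 8) = C(8,8)·0.75^8·0.25^0.
= 0.100113 = 0.1001.

P = 0.1001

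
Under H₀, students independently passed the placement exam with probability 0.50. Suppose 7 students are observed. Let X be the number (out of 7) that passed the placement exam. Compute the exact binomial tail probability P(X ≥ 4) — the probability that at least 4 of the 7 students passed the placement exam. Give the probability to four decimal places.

P = 0.5000

X ~ Binomial(n=7, p=0.50).
P(X ≥ 4) = C(7,4)·0.50^4·0.50^3 + C(7,5)·0.50^5·0.50^2 + C(7,6)·0.50^6·0.50^1 + C(7,7)·0.50^7·0.50^0.
= 0.273438 + 0.164062 + 0.054688 + 0.007812 = 0.5000.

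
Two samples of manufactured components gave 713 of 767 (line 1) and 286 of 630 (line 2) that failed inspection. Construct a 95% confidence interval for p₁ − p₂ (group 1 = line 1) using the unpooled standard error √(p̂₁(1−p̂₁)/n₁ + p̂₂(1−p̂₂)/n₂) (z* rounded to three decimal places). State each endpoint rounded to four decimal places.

(0.4327, 0.5185)

p̂₁ = 713/767 = 0.92960, p̂₂ = 286/630 = 0.45397; p̂₁ − p̂₂ = 0.47563.
Unpooled SE = √(p̂₁(1−p̂₁)/n₁ + p̂₂(1−p̂₂)/n₂) = √(0.000085329 + 0.000393462) = 0.021881.
The 95% critical value is z* = 1.960. Margin of error = 0.04289.
So the interval runs from 0.4327 to 0.5185.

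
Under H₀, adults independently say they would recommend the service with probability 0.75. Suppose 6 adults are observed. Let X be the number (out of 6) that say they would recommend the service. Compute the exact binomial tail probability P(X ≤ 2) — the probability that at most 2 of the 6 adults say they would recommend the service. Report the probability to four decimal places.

P = 0.0376

X ~ Binomial(n=6, p=0.75).
P(X ≤ 2) = C(6,0)·0.75^0·0.25^6 + C(6,1)·0.75^1·0.25^5 + C(6,2)·0.75^2·0.25^4.
= 0.000244 + 0.004395 + 0.032959 = 0.0376.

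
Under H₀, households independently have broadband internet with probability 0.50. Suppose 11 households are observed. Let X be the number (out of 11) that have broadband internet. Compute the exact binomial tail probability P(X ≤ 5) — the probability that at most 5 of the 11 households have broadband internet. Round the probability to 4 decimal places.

P = 0.5000

X is binomial with n = 11 and p = 0.50.
P(X ≤ 5) = Σ_{j=0}^{5} C(11,j)·0.50^j·0.50^{11−j}.
= 0.000488 + 0.005371 + 0.026855 + 0.080566 + 0.161133 + 0.225586 = 0.5000.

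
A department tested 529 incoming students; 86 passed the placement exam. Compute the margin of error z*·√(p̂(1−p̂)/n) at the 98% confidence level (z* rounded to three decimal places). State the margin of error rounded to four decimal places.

ME = 0.0373

p̂ = 86/529 = 0.16257.
SE = √(p̂(1−p̂)/n) = √(0.136142/529) = 0.016042.
The 98% critical value is z* = 2.326.
So ME = 0.0373.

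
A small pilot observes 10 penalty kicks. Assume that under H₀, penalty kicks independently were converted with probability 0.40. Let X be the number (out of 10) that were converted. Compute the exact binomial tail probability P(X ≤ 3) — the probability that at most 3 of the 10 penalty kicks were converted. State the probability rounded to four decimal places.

P = 0.3823

X is binomial with n = 10 and p = 0.40.
P(X ≤ 3) = C(10,0)·0.40^0·0.60^10 + C(10,1)·0.40^1·0.60^9 + C(10,2)·0.40^2·0.60^8 + C(10,3)·0.40^3·0.60^7.
= 0.006047 + 0.040311 + 0.120932 + 0.214991 = 0.3823.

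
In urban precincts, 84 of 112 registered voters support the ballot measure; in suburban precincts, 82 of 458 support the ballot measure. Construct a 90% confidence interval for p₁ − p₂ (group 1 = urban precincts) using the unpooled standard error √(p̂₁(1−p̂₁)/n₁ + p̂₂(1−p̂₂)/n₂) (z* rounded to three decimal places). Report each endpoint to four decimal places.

p̂₁ = 0.75000, p̂₂ = 0.17904, so the observed difference is 0.57096.
Unpooled SE = √(p̂₁(1−p̂₁)/n₁ + p̂₂(1−p̂₂)/n₂) = √(0.001674107 + 0.000320926) = 0.044666.
For 90% confidence, z* = 1.645. Margin of error = 0.07348.
CI: 0.57096 ± 0.07348 = (0.4975, 0.6444).

(0.4975, 0.6444)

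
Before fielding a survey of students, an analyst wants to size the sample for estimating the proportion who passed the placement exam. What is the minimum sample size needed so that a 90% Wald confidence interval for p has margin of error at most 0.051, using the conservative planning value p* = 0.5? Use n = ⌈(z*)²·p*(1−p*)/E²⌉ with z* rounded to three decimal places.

The 90% critical value is z* = 1.645.
p*(1−p*) = 0.50·0.50 = 0.2500.
(z*)²·p*(1−p*)/E² = 2.706025·0.2500/0.002601 = 260.095.
⌈260.095⌉ = 261.

n = 261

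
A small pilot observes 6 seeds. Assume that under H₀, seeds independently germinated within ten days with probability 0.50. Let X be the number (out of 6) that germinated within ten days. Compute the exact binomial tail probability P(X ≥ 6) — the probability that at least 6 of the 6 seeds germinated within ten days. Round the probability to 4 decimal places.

P = 0.0156

X is binomial with n = 6 and p = 0.50.
P(X ≥ 6) = C(6,6)·0.50^6·0.50^0.
= 0.015625 = 0.0156.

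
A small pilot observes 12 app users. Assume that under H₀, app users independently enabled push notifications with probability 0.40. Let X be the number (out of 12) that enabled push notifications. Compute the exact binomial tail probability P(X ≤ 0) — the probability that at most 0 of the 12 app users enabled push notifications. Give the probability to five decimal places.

P = 0.00218

X is binomial with n = 12 and p = 0.40.
P(X ≤ 0) = C(12,0)·0.40^0·0.60^12.
= 0.002177 = 0.00218.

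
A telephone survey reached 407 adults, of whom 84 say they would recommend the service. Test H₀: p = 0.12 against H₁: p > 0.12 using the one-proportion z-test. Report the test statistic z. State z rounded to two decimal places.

With x = 84 successes in n = 407, p̂ = 0.20639.
Null standard error: √(0.12·0.88/407) = √0.000259459 = 0.016108.
Test statistic: z = 0.08639/0.016108 = 5.36.

z = 5.36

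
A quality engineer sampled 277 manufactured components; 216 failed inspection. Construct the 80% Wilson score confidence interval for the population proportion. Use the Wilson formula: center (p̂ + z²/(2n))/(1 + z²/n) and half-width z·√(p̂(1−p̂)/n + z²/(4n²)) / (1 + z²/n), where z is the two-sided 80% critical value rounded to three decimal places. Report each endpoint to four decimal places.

(0.7463, 0.8100)

Here p̂ = 216/277 = 0.77978 and z = 1.282 (z² = 1.643524).
1 + z²/n = 1.005933.
Adjusted center: (0.77978 + z²/(2n))/1.005933 = 0.77813.
Radicand: p̂(1−p̂)/n + z²/(4n²) = 0.000619932 + 0.000005355 = 0.000625287.
Half-width = 1.282·√0.000625287/1.005933 = 0.03187.
CI: 0.77813 ± 0.03187 = (0.7463, 0.8100).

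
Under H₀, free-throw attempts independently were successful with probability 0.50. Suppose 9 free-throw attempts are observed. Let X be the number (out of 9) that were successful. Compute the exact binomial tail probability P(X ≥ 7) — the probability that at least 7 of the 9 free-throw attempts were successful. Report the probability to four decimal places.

P = 0.0898

X is binomial with n = 9 and p = 0.50.
P(X ≥ 7) = C(9,7)·0.50^7·0.50^2 + C(9,8)·0.50^8·0.50^1 + C(9,9)·0.50^9·0.50^0.
= 0.070312 + 0.017578 + 0.001953 = 0.0898.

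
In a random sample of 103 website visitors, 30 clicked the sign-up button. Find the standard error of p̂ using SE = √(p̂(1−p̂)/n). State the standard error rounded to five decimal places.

SE = 0.04477

p̂ = 30/103 = 0.29126.
p̂(1−p̂) = 0.29126·0.70874 = 0.206428.
SE = √(0.206428/103) = √0.002004155 = 0.04477.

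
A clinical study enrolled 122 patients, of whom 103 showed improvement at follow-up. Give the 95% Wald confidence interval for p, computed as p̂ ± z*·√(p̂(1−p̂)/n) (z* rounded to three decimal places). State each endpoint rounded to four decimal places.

Sample proportion p̂ = 103/122 = 0.84426.
Standard error of p̂: √(0.131483/122) = √0.001077733 = 0.032829.
The 95% critical value is z* = 1.960.
Margin = 1.960·0.032829 = 0.06434.
CI: 0.84426 ± 0.06434 = (0.7799, 0.9086).

(0.7799, 0.9086)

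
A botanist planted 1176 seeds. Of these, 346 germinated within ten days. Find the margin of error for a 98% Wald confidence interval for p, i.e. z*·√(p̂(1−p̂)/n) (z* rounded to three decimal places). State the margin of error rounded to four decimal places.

ME = 0.0309

p̂ = 346/1176 = 0.29422.
SE = √(p̂(1−p̂)/n) = √(0.207654/1176) = 0.013288.
The 98% critical value is z* = 2.326.
ME = 2.326·0.013288 = 0.0309.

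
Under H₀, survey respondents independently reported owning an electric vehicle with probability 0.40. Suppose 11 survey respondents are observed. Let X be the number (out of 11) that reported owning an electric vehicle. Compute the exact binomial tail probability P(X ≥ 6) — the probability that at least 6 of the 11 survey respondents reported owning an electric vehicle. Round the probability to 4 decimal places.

P = 0.2465

X ~ Binomial(n=11, p=0.40).
P(X ≥ 6) = Σ_{j=6}^{11} C(11,j)·0.40^j·0.60^{11−j}.
= 0.147149 + 0.070071 + 0.023357 + 0.005190 + 0.000692 + 0.000042 = 0.2465.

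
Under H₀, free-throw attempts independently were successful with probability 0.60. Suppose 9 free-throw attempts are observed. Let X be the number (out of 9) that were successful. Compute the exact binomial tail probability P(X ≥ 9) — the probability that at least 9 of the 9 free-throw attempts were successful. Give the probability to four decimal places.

P = 0.0101

X is binomial with n = 9 and p = 0.60.
P(X ≥ 9) = C(9,9)·0.60^9·0.40^0.
= 0.010078 = 0.0101.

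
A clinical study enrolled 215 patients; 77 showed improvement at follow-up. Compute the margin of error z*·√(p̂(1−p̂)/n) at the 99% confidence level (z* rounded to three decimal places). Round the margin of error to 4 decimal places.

ME = 0.0842

Sample proportion p̂ = 77/215 = 0.35814.
SE = √(p̂(1−p̂)/n) = √(0.229876/215) = 0.032698.
For 99% confidence, z* = 2.576.
ME = 2.576·0.032698 = 0.0842.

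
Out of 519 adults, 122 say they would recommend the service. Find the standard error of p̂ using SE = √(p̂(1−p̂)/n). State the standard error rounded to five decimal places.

SE = 0.01861

With x = 122 successes in n = 519, p̂ = 0.23507.
p̂(1−p̂) = 0.179812.
Dividing by n and taking the root: √0.000346459 = 0.01861.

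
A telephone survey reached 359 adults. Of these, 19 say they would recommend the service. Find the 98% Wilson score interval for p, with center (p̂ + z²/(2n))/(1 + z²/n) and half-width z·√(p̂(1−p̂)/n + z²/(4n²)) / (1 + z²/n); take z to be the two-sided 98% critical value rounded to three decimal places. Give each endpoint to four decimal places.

(0.0315, 0.0876)

Here p̂ = 19/359 = 0.05292 and z = 2.326 (z² = 5.410276).
1 + z²/n = 1.015070.
Center = (0.05292 + 0.007535)/1.015070 = 0.05956.
Radicand: p̂(1−p̂)/n + z²/(4n²) = 0.000139620 + 0.000010495 = 0.000150115.
Half-width = 2.326·√0.000150115/1.015070 = 0.02808.
So the interval runs from 0.0315 to 0.0876.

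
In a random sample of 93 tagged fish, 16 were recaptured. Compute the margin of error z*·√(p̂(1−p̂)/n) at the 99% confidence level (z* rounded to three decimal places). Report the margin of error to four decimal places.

Sample proportion p̂ = 16/93 = 0.17204.
SE(p̂) = √(0.17204·0.82796/93) = 0.039136.
The 99% critical value is z* = 2.576.
ME = 2.576·0.039136 = 0.1008.

ME = 0.1008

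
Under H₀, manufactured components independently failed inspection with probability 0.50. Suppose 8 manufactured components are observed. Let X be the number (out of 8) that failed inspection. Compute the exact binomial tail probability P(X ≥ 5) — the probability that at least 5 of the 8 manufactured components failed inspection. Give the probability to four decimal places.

P = 0.3633

X ~ Binomial(n=8, p=0.50).
P(X ≥ 5) = C(8,5)·0.50^5·0.50^3 + C(8,6)·0.50^6·0.50^2 + C(8,7)·0.50^7·0.50^1 + C(8,8)·0.50^8·0.50^0.
= 0.218750 + 0.109375 + 0.031250 + 0.003906 = 0.3633.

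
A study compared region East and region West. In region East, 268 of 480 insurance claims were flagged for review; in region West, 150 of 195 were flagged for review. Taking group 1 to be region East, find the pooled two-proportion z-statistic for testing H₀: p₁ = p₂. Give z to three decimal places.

z = -5.115

Sample proportions: p̂₁ = 268/480 = 0.55833 and p̂₂ = 150/195 = 0.76923.
Pooled p̂ = (268+150)/(480+195) = 418/675 = 0.61926.
SE = √[p̂(1−p̂)(1/n₁+1/n₂)] = √[0.61926·0.38074·(1/480+1/195)] ≈ 0.041235.
z = -0.21090/0.041235 = -5.115.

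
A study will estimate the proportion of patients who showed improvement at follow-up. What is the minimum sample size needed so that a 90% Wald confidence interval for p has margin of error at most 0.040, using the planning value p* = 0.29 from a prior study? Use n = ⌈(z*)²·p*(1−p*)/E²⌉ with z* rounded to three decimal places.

n = 349

The 90% critical value is z* = 1.645.
p*(1−p*) = 0.29·0.71 = 0.2059.
(z*)²·p*(1−p*)/E² = 2.706025·0.2059/0.001600 = 348.232.
Rounding up, n = 349.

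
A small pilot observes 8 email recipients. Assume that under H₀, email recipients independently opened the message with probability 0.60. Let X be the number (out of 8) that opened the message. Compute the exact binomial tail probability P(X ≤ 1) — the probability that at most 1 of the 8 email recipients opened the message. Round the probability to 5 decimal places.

P = 0.00852

X is binomial with n = 8 and p = 0.60.
P(X ≤ 1) = C(8,0)·0.60^0·0.40^8 + C(8,1)·0.60^1·0.40^7.
= 0.000655 + 0.007864 = 0.00852.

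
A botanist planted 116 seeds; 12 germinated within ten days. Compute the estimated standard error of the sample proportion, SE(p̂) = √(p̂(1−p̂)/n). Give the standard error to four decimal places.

SE = 0.0283

Sample proportion p̂ = 12/116 = 0.10345.
p̂(1−p̂) = 0.10345·0.89655 = 0.092748.
Dividing by n and taking the root: √0.000799552 = 0.0283.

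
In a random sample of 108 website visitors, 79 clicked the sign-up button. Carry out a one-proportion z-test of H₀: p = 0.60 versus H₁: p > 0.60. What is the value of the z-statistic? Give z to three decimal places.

z = 2.789

The sample proportion is 79/108 = 0.73148.
Under H₀, SE = √(p₀(1−p₀)/n) = √(0.60·0.40/108) = √0.002222222 = 0.047140.
z = (p̂ − p₀)/SE = (0.73148 − 0.60)/0.047140 = 2.789.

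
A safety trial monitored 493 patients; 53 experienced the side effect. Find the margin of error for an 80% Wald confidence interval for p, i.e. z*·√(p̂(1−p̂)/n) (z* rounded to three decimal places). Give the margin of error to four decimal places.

Sample proportion p̂ = 53/493 = 0.10751.
Standard error of p̂: √(0.095948/493) = √0.000194620 = 0.013951.
For 80% confidence, z* = 1.282.
Margin of error = z*·SE = 1.282 × 0.013951 = 0.0179.

ME = 0.0179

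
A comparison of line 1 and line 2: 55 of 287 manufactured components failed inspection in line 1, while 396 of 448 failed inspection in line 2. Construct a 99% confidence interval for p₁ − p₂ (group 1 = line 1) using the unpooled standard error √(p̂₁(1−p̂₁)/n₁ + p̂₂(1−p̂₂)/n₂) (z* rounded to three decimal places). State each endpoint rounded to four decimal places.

p̂₁ = 55/287 = 0.19164, p̂₂ = 396/448 = 0.88393; p̂₁ − p̂₂ = -0.69229.
SE = √(0.000539765 + 0.000229015) = √0.000768780 = 0.027727.
The 99% critical value is z* = 2.576. Margin = 2.576·0.027727 = 0.07142.
Interval: -0.69229 ± 0.07142 → (-0.7637, -0.6209).

(-0.7637, -0.6209)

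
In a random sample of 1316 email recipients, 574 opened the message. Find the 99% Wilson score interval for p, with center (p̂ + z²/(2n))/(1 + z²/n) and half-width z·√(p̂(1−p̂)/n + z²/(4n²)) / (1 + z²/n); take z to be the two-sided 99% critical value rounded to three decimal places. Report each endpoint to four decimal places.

(0.4014, 0.4716)

p̂ = 574/1316 = 0.43617; z = 2.576, so z² = 6.635776.
Denominator 1 + z²/n = 1 + 6.635776/1316 = 1.005042.
Center = (0.43617 + 0.002521)/1.005042 = 0.43649.
Radicand: p̂(1−p̂)/n + z²/(4n²) = 0.000186874 + 0.000000958 = 0.000187832.
Half-width = 2.576·√0.000187832/1.005042 = 0.03513.
CI: 0.43649 ± 0.03513 = (0.4014, 0.4716).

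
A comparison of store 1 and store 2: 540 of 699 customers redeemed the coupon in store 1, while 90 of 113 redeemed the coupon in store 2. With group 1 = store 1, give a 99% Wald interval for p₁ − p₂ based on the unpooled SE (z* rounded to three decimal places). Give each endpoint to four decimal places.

(-0.1297, 0.0818)

p̂₁ = 540/699 = 0.77253, p̂₂ = 90/113 = 0.79646; p̂₁ − p̂₂ = -0.02393.
Unpooled SE = √(p̂₁(1−p̂₁)/n₁ + p̂₂(1−p̂₂)/n₂) = √(0.000251397 + 0.001434614) = 0.041061.
For 99% confidence, z* = 2.576. Margin = 2.576·0.041061 = 0.10577.
CI: -0.02393 ± 0.10577 = (-0.1297, 0.0818).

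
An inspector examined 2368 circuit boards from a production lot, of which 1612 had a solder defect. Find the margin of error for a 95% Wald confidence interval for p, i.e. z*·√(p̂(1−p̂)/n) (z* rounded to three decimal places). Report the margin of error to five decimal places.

ME = 0.01878

Sample proportion p̂ = 1612/2368 = 0.68074.
SE(p̂) = √(0.68074·0.31926/2368) = 0.009580.
For 95% confidence, z* = 1.960.
So ME = 0.01878.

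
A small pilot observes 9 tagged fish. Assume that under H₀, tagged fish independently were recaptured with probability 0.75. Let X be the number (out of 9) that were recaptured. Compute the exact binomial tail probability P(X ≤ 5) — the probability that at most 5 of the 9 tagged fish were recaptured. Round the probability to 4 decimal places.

X ~ Binomial(n=9, p=0.75).
P(X ≤ 5) = Σ_{j=0}^{5} C(9,j)·0.75^j·0.25^{9−j}.
= 0.000004 + 0.000103 + 0.001236 + 0.008652 + 0.038933 + 0.116798 = 0.1657.

P = 0.1657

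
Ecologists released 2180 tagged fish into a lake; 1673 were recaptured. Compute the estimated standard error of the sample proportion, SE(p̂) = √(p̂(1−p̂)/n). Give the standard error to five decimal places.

SE = 0.00905

Sample proportion p̂ = 1673/2180 = 0.76743.
p̂(1−p̂) = 0.76743·0.23257 = 0.178481.
SE = √(0.178481/2180) = 0.00905.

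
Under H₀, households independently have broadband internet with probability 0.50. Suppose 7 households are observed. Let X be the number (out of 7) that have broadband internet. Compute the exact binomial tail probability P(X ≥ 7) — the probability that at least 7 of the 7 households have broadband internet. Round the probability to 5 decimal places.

X is binomial with n = 7 and p = 0.50.
P(X ≥ 7) = C(7,7)·0.50^7·0.50^0.
= 0.007812 = 0.00781.

P = 0.00781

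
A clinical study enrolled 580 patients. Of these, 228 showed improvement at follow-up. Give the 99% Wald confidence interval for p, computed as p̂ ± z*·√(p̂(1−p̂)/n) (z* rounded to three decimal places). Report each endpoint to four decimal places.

(0.3409, 0.4453)

With x = 228 successes in n = 580, p̂ = 0.39310.
Standard error of p̂: √(0.238573/580) = √0.000411333 = 0.020281.
The 99% critical value is z* = 2.576.
Margin = 2.576·0.020281 = 0.05224.
CI: 0.39310 ± 0.05224 = (0.3409, 0.4453).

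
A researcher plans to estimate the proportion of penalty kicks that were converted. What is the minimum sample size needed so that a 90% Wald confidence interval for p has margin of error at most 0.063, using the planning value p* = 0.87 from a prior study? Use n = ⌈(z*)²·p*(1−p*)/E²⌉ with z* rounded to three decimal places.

n = 78

z* = 1.645 at the 90% level.
p*(1−p*) = 0.1131.
Required n before rounding: 2.706025 × 0.1131 / 0.063² = 77.110.
⌈77.110⌉ = 78.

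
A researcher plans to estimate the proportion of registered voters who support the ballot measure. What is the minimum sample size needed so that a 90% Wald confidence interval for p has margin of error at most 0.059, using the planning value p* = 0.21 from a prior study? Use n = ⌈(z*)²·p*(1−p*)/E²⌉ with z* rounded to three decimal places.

n = 129

For 90% confidence, z* = 1.645.
p*(1−p*) = 0.21·0.79 = 0.1659.
(z*)²·p*(1−p*)/E² = 2.706025·0.1659/0.003481 = 128.966.
Rounding up, n = 129.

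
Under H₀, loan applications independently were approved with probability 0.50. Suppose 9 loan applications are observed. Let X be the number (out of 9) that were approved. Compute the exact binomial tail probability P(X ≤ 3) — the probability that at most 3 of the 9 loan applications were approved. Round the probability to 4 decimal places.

P = 0.2539

X ~ Binomial(n=9, p=0.50).
P(X ≤ 3) = C(9,0)·0.50^0·0.50^9 + C(9,1)·0.50^1·0.50^8 + C(9,2)·0.50^2·0.50^7 + C(9,3)·0.50^3·0.50^6.
= 0.001953 + 0.017578 + 0.070312 + 0.164062 = 0.2539.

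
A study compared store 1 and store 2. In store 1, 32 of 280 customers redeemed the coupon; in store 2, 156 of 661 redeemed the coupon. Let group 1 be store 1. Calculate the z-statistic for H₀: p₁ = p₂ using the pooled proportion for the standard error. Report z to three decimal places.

Sample proportions: p̂₁ = 32/280 = 0.11429 and p̂₂ = 156/661 = 0.23601.
Pooled p̂ = (32+156)/(280+661) = 188/941 = 0.19979.
Pooled SE = √[0.1598724·0.00508429] ≈ 0.028510.
z = -0.12172/0.028510 = -4.269.

z = -4.269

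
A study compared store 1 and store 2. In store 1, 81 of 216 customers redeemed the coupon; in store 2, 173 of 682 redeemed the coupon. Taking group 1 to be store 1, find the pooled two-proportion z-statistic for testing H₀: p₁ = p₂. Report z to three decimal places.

Sample proportions: p̂₁ = 81/216 = 0.37500 and p̂₂ = 173/682 = 0.25367.
Pooling: p̂ = 254/898 = 0.28285.
Pooled SE = √[0.2028462·0.00609591] ≈ 0.035164.
z = 0.12133/0.035164 = 3.450.

z = 3.450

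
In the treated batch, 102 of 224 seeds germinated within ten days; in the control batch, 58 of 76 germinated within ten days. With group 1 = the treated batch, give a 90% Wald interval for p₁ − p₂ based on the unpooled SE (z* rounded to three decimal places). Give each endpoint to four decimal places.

(-0.4049, -0.2107)

p̂₁ = 0.45536, p̂₂ = 0.76316, so the observed difference is -0.30780.
Unpooled SE = √(p̂₁(1−p̂₁)/n₁ + p̂₂(1−p̂₂)/n₂) = √(0.001107174 + 0.002378262) = 0.059038.
z* = 1.645 at the 90% level. Margin = 1.645·0.059038 = 0.09712.
So the interval runs from -0.4049 to -0.2107.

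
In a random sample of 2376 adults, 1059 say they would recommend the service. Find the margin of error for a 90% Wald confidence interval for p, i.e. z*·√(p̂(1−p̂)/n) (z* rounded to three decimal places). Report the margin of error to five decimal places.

ME = 0.01677

p̂ = 1059/2376 = 0.44571.
Standard error of p̂: √(0.247052/2376) = √0.000103978 = 0.010197.
The 90% critical value is z* = 1.645.
ME = 1.645·0.010197 = 0.01677.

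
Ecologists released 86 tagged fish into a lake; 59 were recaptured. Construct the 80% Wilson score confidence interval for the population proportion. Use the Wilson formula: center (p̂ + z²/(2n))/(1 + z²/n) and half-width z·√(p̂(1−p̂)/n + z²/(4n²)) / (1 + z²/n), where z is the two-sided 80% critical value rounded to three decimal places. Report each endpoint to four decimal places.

p̂ = 59/86 = 0.68605; z = 1.282, so z² = 1.643524.
Denominator 1 + z²/n = 1 + 1.643524/86 = 1.019111.
Center = (0.68605 + 0.009555)/1.019111 = 0.68256.
Radicand: p̂(1−p̂)/n + z²/(4n²) = 0.002504496 + 0.000055554 = 0.002560050.
Half-width = z·√(radicand)/denom = 1.282·0.050597/1.019111 = 0.06365.
Interval: 0.68256 ± 0.06365 → (0.6189, 0.7462).

(0.6189, 0.7462)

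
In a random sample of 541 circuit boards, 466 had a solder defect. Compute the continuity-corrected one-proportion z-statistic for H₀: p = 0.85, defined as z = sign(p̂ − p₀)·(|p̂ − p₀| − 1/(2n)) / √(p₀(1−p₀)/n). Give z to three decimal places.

The sample proportion is 466/541 = 0.86137. p̂ − p₀ = 0.011368.
Continuity correction 1/(2n) = 1/1082 = 0.000924.
Corrected numerator: |0.011368| − 0.000924 = 0.010444.
Null standard error: √(0.85·0.15/541) = √0.000235675 = 0.015352.
z = (+)0.010444/0.015352 = 0.680.

z = 0.680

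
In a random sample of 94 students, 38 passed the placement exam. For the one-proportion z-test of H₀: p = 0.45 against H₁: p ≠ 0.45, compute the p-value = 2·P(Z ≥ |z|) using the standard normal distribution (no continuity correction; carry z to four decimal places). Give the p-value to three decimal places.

With x = 38 successes in n = 94, p̂ = 0.40426.
SE₀ = √(0.45·0.55/94) = 0.051313.
z = (p̂ − p₀)/SE = (38/94 − 0.45)/0.051313 ≈ -0.8915.
From the standard normal, 2·P(Z ≥ |z|) = 0.373.

p-value = 0.373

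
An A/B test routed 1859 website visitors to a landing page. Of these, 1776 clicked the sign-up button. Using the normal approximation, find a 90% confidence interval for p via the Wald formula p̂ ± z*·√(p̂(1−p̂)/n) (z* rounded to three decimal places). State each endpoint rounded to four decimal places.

(0.9475, 0.9632)

The sample proportion is 1776/1859 = 0.95535.
SE = √(p̂(1−p̂)/n) = √(0.042654/1859) = 0.004790.
z* = 1.645 at the 90% level.
Margin = 1.645·0.004790 = 0.00788.
Interval: 0.95535 ± 0.00788 → (0.9475, 0.9632).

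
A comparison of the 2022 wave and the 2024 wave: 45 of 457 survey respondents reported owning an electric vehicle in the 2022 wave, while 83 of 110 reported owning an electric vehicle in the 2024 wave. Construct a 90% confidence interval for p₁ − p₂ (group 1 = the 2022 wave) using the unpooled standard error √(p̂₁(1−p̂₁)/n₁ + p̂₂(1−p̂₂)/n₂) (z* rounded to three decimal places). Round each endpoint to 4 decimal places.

p̂₁ = 45/457 = 0.09847, p̂₂ = 83/110 = 0.75455; p̂₁ − p̂₂ = -0.65608.
SE = √(0.000194250 + 0.001683696) = √0.001877946 = 0.043335.
z* = 1.645 at the 90% level. Margin = 1.645·0.043335 = 0.07129.
Interval: -0.65608 ± 0.07129 → (-0.7274, -0.5848).

(-0.7274, -0.5848)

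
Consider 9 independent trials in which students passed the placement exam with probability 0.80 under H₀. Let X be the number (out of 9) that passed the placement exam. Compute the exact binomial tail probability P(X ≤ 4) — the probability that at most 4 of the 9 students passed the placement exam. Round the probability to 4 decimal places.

P = 0.0196

X ~ Binomial(n=9, p=0.80).
P(X ≤ 4) = Σ_{j=0}^{4} C(9,j)·0.80^j·0.20^{9−j}.
= 0.000001 + 0.000018 + 0.000295 + 0.002753 + 0.016515 = 0.0196.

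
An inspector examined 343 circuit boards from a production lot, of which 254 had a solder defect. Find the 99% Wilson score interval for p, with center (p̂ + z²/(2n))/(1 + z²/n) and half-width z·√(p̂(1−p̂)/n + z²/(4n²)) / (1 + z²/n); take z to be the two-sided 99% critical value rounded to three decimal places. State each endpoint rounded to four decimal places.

Here p̂ = 254/343 = 0.74052 and z = 2.576 (z² = 6.635776).
Denominator 1 + z²/n = 1 + 6.635776/343 = 1.019346.
Center = (0.74052 + 0.009673)/1.019346 = 0.73596.
Radicand: p̂(1−p̂)/n + z²/(4n²) = 0.000560198 + 0.000014101 = 0.000574299.
Half-width = z·√(radicand)/denom = 2.576·0.023965/1.019346 = 0.06056.
CI: 0.73596 ± 0.06056 = (0.6754, 0.7965).

(0.6754, 0.7965)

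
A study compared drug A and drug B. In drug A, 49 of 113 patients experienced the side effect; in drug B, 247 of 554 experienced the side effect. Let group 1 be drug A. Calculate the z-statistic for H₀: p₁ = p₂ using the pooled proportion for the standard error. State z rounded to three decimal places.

z = -0.238

p̂₁ = 49/113 = 0.43363, p̂₂ = 247/554 = 0.44585.
Pooling: p̂ = 296/667 = 0.44378.
SE = √[p̂(1−p̂)(1/n₁+1/n₂)] = √[0.44378·0.55622·(1/113+1/554)] ≈ 0.051283.
z = -0.01222/0.051283 = -0.238.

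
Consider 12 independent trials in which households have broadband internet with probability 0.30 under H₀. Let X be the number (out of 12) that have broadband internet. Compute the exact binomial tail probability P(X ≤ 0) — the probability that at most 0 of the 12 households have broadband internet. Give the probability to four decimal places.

P = 0.0138

X is binomial with n = 12 and p = 0.30.
P(X ≤ 0) = C(12,0)·0.30^0·0.70^12.
= 0.013841 = 0.0138.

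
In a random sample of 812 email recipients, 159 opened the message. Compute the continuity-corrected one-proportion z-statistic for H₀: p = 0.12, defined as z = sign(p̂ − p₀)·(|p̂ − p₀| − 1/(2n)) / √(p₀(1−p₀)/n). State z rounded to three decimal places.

z = 6.594

The sample proportion is 159/812 = 0.19581. p̂ − p₀ = 0.075813.
1/(2n) = 0.000616.
Corrected numerator: |0.075813| − 0.000616 = 0.075197.
Null standard error: √(0.12·0.88/812) = √0.000130049 = 0.011404.
z = (+)0.075197/0.011404 = 6.594.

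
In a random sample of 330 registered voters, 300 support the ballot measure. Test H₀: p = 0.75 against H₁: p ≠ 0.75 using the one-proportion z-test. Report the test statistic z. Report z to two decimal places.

Sample proportion p̂ = 300/330 = 0.90909.
Under H₀, SE = √(p₀(1−p₀)/n) = √(0.75·0.25/330) = √0.000568182 = 0.023837.
z = (0.90909 − 0.75)/0.023837 = 0.15909/0.023837 = 6.67.

z = 6.67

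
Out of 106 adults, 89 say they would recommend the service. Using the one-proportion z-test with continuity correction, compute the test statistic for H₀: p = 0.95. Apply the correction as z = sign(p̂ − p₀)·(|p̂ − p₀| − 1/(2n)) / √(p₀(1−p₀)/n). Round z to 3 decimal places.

z = -4.991

Sample proportion p̂ = 89/106 = 0.83962. p̂ − p₀ = -0.110377.
Continuity correction 1/(2n) = 1/212 = 0.004717.
Corrected numerator: |-0.110377| − 0.004717 = 0.105660.
SE₀ = √(0.95·0.05/106) = 0.021169.
z = −0.105660/0.021169 = -4.991.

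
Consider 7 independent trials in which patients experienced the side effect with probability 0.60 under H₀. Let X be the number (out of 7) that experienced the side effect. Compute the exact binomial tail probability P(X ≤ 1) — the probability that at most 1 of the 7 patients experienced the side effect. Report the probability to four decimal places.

P = 0.0188

X is binomial with n = 7 and p = 0.60.
P(X ≤ 1) = C(7,0)·0.60^0·0.40^7 + C(7,1)·0.60^1·0.40^6.
= 0.001638 + 0.017203 = 0.0188.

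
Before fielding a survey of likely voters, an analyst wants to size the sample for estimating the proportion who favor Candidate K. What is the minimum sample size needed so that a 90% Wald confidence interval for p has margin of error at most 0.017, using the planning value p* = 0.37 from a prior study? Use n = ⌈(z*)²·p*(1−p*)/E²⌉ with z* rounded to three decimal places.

For 90% confidence, z* = 1.645.
p*(1−p*) = 0.2331.
(z*)²·p*(1−p*)/E² = 2.706025·0.2331/0.000289 = 2182.610.
Rounding up, n = 2183.

n = 2183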